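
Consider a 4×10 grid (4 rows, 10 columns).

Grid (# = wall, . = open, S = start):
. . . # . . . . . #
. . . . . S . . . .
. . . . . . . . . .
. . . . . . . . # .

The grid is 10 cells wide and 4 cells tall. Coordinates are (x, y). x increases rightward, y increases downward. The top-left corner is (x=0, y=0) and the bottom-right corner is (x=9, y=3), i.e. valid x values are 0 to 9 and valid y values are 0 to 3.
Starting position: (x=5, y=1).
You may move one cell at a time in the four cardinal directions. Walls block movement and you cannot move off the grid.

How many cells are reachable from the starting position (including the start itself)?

Answer: Reachable cells: 37

Derivation:
BFS flood-fill from (x=5, y=1):
  Distance 0: (x=5, y=1)
  Distance 1: (x=5, y=0), (x=4, y=1), (x=6, y=1), (x=5, y=2)
  Distance 2: (x=4, y=0), (x=6, y=0), (x=3, y=1), (x=7, y=1), (x=4, y=2), (x=6, y=2), (x=5, y=3)
  Distance 3: (x=7, y=0), (x=2, y=1), (x=8, y=1), (x=3, y=2), (x=7, y=2), (x=4, y=3), (x=6, y=3)
  Distance 4: (x=2, y=0), (x=8, y=0), (x=1, y=1), (x=9, y=1), (x=2, y=2), (x=8, y=2), (x=3, y=3), (x=7, y=3)
  Distance 5: (x=1, y=0), (x=0, y=1), (x=1, y=2), (x=9, y=2), (x=2, y=3)
  Distance 6: (x=0, y=0), (x=0, y=2), (x=1, y=3), (x=9, y=3)
  Distance 7: (x=0, y=3)
Total reachable: 37 (grid has 37 open cells total)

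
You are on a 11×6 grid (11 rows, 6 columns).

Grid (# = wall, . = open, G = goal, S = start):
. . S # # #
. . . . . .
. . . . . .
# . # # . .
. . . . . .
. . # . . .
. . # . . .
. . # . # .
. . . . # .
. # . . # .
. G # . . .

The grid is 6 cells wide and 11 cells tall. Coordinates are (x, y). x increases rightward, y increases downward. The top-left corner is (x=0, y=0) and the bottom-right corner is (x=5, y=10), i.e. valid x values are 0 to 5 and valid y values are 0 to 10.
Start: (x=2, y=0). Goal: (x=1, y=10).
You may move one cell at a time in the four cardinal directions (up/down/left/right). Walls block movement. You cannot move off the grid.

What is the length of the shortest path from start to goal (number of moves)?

Answer: Shortest path length: 13

Derivation:
BFS from (x=2, y=0) until reaching (x=1, y=10):
  Distance 0: (x=2, y=0)
  Distance 1: (x=1, y=0), (x=2, y=1)
  Distance 2: (x=0, y=0), (x=1, y=1), (x=3, y=1), (x=2, y=2)
  Distance 3: (x=0, y=1), (x=4, y=1), (x=1, y=2), (x=3, y=2)
  Distance 4: (x=5, y=1), (x=0, y=2), (x=4, y=2), (x=1, y=3)
  Distance 5: (x=5, y=2), (x=4, y=3), (x=1, y=4)
  Distance 6: (x=5, y=3), (x=0, y=4), (x=2, y=4), (x=4, y=4), (x=1, y=5)
  Distance 7: (x=3, y=4), (x=5, y=4), (x=0, y=5), (x=4, y=5), (x=1, y=6)
  Distance 8: (x=3, y=5), (x=5, y=5), (x=0, y=6), (x=4, y=6), (x=1, y=7)
  Distance 9: (x=3, y=6), (x=5, y=6), (x=0, y=7), (x=1, y=8)
  Distance 10: (x=3, y=7), (x=5, y=7), (x=0, y=8), (x=2, y=8)
  Distance 11: (x=3, y=8), (x=5, y=8), (x=0, y=9), (x=2, y=9)
  Distance 12: (x=3, y=9), (x=5, y=9), (x=0, y=10)
  Distance 13: (x=1, y=10), (x=3, y=10), (x=5, y=10)  <- goal reached here
One shortest path (13 moves): (x=2, y=0) -> (x=1, y=0) -> (x=1, y=1) -> (x=1, y=2) -> (x=1, y=3) -> (x=1, y=4) -> (x=0, y=4) -> (x=0, y=5) -> (x=0, y=6) -> (x=0, y=7) -> (x=0, y=8) -> (x=0, y=9) -> (x=0, y=10) -> (x=1, y=10)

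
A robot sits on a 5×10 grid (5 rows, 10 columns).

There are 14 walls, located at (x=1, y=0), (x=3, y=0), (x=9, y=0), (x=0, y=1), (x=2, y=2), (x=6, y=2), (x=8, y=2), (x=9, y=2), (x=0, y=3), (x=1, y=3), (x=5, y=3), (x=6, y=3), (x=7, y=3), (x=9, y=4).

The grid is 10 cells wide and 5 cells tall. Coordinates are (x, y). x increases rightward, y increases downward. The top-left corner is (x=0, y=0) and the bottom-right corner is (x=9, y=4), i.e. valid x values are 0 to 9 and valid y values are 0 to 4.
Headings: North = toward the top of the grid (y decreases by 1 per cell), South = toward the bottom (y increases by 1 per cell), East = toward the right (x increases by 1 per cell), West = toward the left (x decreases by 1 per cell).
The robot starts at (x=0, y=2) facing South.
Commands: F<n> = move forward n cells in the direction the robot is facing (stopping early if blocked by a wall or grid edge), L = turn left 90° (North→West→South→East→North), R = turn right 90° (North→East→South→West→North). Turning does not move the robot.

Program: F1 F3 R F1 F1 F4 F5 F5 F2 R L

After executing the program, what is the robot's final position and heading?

Start: (x=0, y=2), facing South
  F1: move forward 0/1 (blocked), now at (x=0, y=2)
  F3: move forward 0/3 (blocked), now at (x=0, y=2)
  R: turn right, now facing West
  F1: move forward 0/1 (blocked), now at (x=0, y=2)
  F1: move forward 0/1 (blocked), now at (x=0, y=2)
  F4: move forward 0/4 (blocked), now at (x=0, y=2)
  F5: move forward 0/5 (blocked), now at (x=0, y=2)
  F5: move forward 0/5 (blocked), now at (x=0, y=2)
  F2: move forward 0/2 (blocked), now at (x=0, y=2)
  R: turn right, now facing North
  L: turn left, now facing West
Final: (x=0, y=2), facing West

Answer: Final position: (x=0, y=2), facing West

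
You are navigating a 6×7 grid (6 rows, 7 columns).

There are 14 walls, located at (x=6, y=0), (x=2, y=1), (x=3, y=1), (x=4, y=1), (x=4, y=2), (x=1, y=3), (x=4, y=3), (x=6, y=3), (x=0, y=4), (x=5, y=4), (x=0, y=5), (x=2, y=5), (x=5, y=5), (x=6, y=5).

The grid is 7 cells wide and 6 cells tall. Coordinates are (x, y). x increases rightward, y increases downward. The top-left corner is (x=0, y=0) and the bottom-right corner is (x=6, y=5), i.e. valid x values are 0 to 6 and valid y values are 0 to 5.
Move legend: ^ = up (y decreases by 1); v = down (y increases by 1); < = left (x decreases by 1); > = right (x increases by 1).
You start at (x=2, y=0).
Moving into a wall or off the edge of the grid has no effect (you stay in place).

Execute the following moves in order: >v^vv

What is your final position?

Start: (x=2, y=0)
  > (right): (x=2, y=0) -> (x=3, y=0)
  v (down): blocked, stay at (x=3, y=0)
  ^ (up): blocked, stay at (x=3, y=0)
  v (down): blocked, stay at (x=3, y=0)
  v (down): blocked, stay at (x=3, y=0)
Final: (x=3, y=0)

Answer: Final position: (x=3, y=0)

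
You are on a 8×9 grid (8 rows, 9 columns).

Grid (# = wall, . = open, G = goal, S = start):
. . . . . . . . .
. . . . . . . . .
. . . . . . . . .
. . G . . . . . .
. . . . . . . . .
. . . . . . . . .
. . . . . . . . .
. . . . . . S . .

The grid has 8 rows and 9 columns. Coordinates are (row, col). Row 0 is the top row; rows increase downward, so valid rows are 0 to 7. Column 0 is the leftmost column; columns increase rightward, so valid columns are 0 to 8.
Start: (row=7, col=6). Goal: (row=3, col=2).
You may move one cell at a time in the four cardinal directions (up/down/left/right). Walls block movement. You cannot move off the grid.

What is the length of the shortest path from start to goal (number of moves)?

Answer: Shortest path length: 8

Derivation:
BFS from (row=7, col=6) until reaching (row=3, col=2):
  Distance 0: (row=7, col=6)
  Distance 1: (row=6, col=6), (row=7, col=5), (row=7, col=7)
  Distance 2: (row=5, col=6), (row=6, col=5), (row=6, col=7), (row=7, col=4), (row=7, col=8)
  Distance 3: (row=4, col=6), (row=5, col=5), (row=5, col=7), (row=6, col=4), (row=6, col=8), (row=7, col=3)
  Distance 4: (row=3, col=6), (row=4, col=5), (row=4, col=7), (row=5, col=4), (row=5, col=8), (row=6, col=3), (row=7, col=2)
  Distance 5: (row=2, col=6), (row=3, col=5), (row=3, col=7), (row=4, col=4), (row=4, col=8), (row=5, col=3), (row=6, col=2), (row=7, col=1)
  Distance 6: (row=1, col=6), (row=2, col=5), (row=2, col=7), (row=3, col=4), (row=3, col=8), (row=4, col=3), (row=5, col=2), (row=6, col=1), (row=7, col=0)
  Distance 7: (row=0, col=6), (row=1, col=5), (row=1, col=7), (row=2, col=4), (row=2, col=8), (row=3, col=3), (row=4, col=2), (row=5, col=1), (row=6, col=0)
  Distance 8: (row=0, col=5), (row=0, col=7), (row=1, col=4), (row=1, col=8), (row=2, col=3), (row=3, col=2), (row=4, col=1), (row=5, col=0)  <- goal reached here
One shortest path (8 moves): (row=7, col=6) -> (row=7, col=5) -> (row=7, col=4) -> (row=7, col=3) -> (row=7, col=2) -> (row=6, col=2) -> (row=5, col=2) -> (row=4, col=2) -> (row=3, col=2)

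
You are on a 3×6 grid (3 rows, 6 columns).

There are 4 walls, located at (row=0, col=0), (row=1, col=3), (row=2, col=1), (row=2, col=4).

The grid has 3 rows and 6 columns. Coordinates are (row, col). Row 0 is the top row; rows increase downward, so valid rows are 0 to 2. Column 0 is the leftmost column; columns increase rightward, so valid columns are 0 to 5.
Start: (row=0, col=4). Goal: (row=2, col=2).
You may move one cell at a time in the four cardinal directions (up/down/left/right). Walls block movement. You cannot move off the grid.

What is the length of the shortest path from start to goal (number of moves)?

BFS from (row=0, col=4) until reaching (row=2, col=2):
  Distance 0: (row=0, col=4)
  Distance 1: (row=0, col=3), (row=0, col=5), (row=1, col=4)
  Distance 2: (row=0, col=2), (row=1, col=5)
  Distance 3: (row=0, col=1), (row=1, col=2), (row=2, col=5)
  Distance 4: (row=1, col=1), (row=2, col=2)  <- goal reached here
One shortest path (4 moves): (row=0, col=4) -> (row=0, col=3) -> (row=0, col=2) -> (row=1, col=2) -> (row=2, col=2)

Answer: Shortest path length: 4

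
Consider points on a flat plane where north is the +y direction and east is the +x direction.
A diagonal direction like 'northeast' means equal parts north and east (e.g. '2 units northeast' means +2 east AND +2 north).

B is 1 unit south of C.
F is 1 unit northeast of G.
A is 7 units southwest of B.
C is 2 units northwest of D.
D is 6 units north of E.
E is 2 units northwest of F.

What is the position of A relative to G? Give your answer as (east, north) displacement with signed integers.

Place G at the origin (east=0, north=0).
  F is 1 unit northeast of G: delta (east=+1, north=+1); F at (east=1, north=1).
  E is 2 units northwest of F: delta (east=-2, north=+2); E at (east=-1, north=3).
  D is 6 units north of E: delta (east=+0, north=+6); D at (east=-1, north=9).
  C is 2 units northwest of D: delta (east=-2, north=+2); C at (east=-3, north=11).
  B is 1 unit south of C: delta (east=+0, north=-1); B at (east=-3, north=10).
  A is 7 units southwest of B: delta (east=-7, north=-7); A at (east=-10, north=3).
Therefore A relative to G: (east=-10, north=3).

Answer: A is at (east=-10, north=3) relative to G.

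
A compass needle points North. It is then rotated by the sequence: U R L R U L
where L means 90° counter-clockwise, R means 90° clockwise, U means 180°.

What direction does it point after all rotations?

Answer: Final heading: North

Derivation:
Start: North
  U (U-turn (180°)) -> South
  R (right (90° clockwise)) -> West
  L (left (90° counter-clockwise)) -> South
  R (right (90° clockwise)) -> West
  U (U-turn (180°)) -> East
  L (left (90° counter-clockwise)) -> North
Final: North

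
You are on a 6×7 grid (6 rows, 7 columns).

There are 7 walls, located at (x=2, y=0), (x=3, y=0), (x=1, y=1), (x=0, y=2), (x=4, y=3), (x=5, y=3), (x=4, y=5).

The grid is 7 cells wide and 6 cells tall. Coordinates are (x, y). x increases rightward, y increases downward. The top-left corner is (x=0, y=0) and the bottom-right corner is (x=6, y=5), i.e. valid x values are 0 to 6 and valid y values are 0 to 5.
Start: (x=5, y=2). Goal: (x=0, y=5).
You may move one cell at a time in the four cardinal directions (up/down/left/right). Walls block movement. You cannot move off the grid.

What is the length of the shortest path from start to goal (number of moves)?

BFS from (x=5, y=2) until reaching (x=0, y=5):
  Distance 0: (x=5, y=2)
  Distance 1: (x=5, y=1), (x=4, y=2), (x=6, y=2)
  Distance 2: (x=5, y=0), (x=4, y=1), (x=6, y=1), (x=3, y=2), (x=6, y=3)
  Distance 3: (x=4, y=0), (x=6, y=0), (x=3, y=1), (x=2, y=2), (x=3, y=3), (x=6, y=4)
  Distance 4: (x=2, y=1), (x=1, y=2), (x=2, y=3), (x=3, y=4), (x=5, y=4), (x=6, y=5)
  Distance 5: (x=1, y=3), (x=2, y=4), (x=4, y=4), (x=3, y=5), (x=5, y=5)
  Distance 6: (x=0, y=3), (x=1, y=4), (x=2, y=5)
  Distance 7: (x=0, y=4), (x=1, y=5)
  Distance 8: (x=0, y=5)  <- goal reached here
One shortest path (8 moves): (x=5, y=2) -> (x=4, y=2) -> (x=3, y=2) -> (x=2, y=2) -> (x=1, y=2) -> (x=1, y=3) -> (x=0, y=3) -> (x=0, y=4) -> (x=0, y=5)

Answer: Shortest path length: 8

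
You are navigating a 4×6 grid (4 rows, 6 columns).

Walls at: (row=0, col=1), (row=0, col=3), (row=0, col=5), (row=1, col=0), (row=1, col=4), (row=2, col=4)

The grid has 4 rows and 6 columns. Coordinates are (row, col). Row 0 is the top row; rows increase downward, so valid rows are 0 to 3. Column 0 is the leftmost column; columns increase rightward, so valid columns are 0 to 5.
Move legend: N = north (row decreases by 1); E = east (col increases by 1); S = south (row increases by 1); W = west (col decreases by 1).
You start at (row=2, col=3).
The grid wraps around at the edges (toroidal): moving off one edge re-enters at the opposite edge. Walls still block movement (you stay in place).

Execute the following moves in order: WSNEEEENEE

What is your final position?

Start: (row=2, col=3)
  W (west): (row=2, col=3) -> (row=2, col=2)
  S (south): (row=2, col=2) -> (row=3, col=2)
  N (north): (row=3, col=2) -> (row=2, col=2)
  E (east): (row=2, col=2) -> (row=2, col=3)
  [×3]E (east): blocked, stay at (row=2, col=3)
  N (north): (row=2, col=3) -> (row=1, col=3)
  E (east): blocked, stay at (row=1, col=3)
  E (east): blocked, stay at (row=1, col=3)
Final: (row=1, col=3)

Answer: Final position: (row=1, col=3)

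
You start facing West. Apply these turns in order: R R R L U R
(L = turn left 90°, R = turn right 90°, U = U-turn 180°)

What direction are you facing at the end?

Start: West
  R (right (90° clockwise)) -> North
  R (right (90° clockwise)) -> East
  R (right (90° clockwise)) -> South
  L (left (90° counter-clockwise)) -> East
  U (U-turn (180°)) -> West
  R (right (90° clockwise)) -> North
Final: North

Answer: Final heading: North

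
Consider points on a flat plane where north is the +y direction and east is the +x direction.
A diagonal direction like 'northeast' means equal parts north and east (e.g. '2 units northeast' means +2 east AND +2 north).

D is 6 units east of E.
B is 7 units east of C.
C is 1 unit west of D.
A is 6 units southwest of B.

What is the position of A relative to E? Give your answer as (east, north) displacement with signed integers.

Place E at the origin (east=0, north=0).
  D is 6 units east of E: delta (east=+6, north=+0); D at (east=6, north=0).
  C is 1 unit west of D: delta (east=-1, north=+0); C at (east=5, north=0).
  B is 7 units east of C: delta (east=+7, north=+0); B at (east=12, north=0).
  A is 6 units southwest of B: delta (east=-6, north=-6); A at (east=6, north=-6).
Therefore A relative to E: (east=6, north=-6).

Answer: A is at (east=6, north=-6) relative to E.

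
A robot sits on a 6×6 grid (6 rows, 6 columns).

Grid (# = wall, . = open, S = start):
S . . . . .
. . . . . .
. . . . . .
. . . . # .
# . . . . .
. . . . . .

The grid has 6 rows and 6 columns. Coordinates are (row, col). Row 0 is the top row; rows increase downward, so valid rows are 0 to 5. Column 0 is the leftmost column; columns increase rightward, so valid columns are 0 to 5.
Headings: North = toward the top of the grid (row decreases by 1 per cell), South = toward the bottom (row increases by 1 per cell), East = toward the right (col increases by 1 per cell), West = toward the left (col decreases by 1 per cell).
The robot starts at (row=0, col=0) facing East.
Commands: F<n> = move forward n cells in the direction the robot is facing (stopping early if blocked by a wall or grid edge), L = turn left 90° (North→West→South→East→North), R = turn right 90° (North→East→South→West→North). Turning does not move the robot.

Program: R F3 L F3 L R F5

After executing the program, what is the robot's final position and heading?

Start: (row=0, col=0), facing East
  R: turn right, now facing South
  F3: move forward 3, now at (row=3, col=0)
  L: turn left, now facing East
  F3: move forward 3, now at (row=3, col=3)
  L: turn left, now facing North
  R: turn right, now facing East
  F5: move forward 0/5 (blocked), now at (row=3, col=3)
Final: (row=3, col=3), facing East

Answer: Final position: (row=3, col=3), facing East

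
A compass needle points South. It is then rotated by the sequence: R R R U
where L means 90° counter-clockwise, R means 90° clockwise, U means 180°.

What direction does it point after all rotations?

Answer: Final heading: West

Derivation:
Start: South
  R (right (90° clockwise)) -> West
  R (right (90° clockwise)) -> North
  R (right (90° clockwise)) -> East
  U (U-turn (180°)) -> West
Final: West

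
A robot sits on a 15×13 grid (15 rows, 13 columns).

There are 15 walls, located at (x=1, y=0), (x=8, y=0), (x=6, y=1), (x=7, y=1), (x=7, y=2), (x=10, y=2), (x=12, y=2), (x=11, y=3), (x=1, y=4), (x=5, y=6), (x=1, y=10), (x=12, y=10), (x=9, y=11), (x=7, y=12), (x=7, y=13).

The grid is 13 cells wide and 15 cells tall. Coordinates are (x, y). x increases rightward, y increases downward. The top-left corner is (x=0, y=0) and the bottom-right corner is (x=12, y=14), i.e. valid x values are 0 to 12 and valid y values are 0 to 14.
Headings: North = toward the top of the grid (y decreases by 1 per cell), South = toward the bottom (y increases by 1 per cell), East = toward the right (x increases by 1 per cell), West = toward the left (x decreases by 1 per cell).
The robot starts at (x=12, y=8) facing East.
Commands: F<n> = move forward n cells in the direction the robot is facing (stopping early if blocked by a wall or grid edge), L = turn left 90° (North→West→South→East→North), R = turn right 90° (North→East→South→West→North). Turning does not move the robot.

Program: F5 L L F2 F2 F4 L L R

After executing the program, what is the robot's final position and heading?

Start: (x=12, y=8), facing East
  F5: move forward 0/5 (blocked), now at (x=12, y=8)
  L: turn left, now facing North
  L: turn left, now facing West
  F2: move forward 2, now at (x=10, y=8)
  F2: move forward 2, now at (x=8, y=8)
  F4: move forward 4, now at (x=4, y=8)
  L: turn left, now facing South
  L: turn left, now facing East
  R: turn right, now facing South
Final: (x=4, y=8), facing South

Answer: Final position: (x=4, y=8), facing South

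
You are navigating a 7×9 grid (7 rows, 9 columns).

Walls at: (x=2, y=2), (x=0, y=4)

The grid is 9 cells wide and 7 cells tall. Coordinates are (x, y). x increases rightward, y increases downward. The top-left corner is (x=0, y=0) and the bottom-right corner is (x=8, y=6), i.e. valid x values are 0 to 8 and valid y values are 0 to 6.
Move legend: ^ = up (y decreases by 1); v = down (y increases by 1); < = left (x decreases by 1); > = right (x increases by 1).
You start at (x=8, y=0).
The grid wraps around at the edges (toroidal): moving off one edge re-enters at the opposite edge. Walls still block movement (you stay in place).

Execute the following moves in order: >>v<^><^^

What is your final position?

Answer: Final position: (x=0, y=5)

Derivation:
Start: (x=8, y=0)
  > (right): (x=8, y=0) -> (x=0, y=0)
  > (right): (x=0, y=0) -> (x=1, y=0)
  v (down): (x=1, y=0) -> (x=1, y=1)
  < (left): (x=1, y=1) -> (x=0, y=1)
  ^ (up): (x=0, y=1) -> (x=0, y=0)
  > (right): (x=0, y=0) -> (x=1, y=0)
  < (left): (x=1, y=0) -> (x=0, y=0)
  ^ (up): (x=0, y=0) -> (x=0, y=6)
  ^ (up): (x=0, y=6) -> (x=0, y=5)
Final: (x=0, y=5)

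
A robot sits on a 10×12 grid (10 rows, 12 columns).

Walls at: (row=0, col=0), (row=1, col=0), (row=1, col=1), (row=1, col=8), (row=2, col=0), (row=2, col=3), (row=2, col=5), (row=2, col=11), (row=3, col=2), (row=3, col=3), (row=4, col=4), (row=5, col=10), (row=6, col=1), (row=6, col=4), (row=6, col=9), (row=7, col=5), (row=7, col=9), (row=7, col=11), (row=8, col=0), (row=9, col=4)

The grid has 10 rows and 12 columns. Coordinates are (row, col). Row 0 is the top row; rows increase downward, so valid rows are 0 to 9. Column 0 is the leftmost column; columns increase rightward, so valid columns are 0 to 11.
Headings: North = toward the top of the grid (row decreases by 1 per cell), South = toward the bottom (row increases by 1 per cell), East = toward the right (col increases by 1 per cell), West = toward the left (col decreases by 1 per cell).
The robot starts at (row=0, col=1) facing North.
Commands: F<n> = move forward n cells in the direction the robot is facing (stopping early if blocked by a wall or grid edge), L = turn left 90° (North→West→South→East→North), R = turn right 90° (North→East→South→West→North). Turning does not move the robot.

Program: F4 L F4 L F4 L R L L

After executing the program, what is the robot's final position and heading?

Answer: Final position: (row=0, col=1), facing North

Derivation:
Start: (row=0, col=1), facing North
  F4: move forward 0/4 (blocked), now at (row=0, col=1)
  L: turn left, now facing West
  F4: move forward 0/4 (blocked), now at (row=0, col=1)
  L: turn left, now facing South
  F4: move forward 0/4 (blocked), now at (row=0, col=1)
  L: turn left, now facing East
  R: turn right, now facing South
  L: turn left, now facing East
  L: turn left, now facing North
Final: (row=0, col=1), facing North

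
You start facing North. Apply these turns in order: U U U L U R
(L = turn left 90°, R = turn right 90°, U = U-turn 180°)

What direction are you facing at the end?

Start: North
  U (U-turn (180°)) -> South
  U (U-turn (180°)) -> North
  U (U-turn (180°)) -> South
  L (left (90° counter-clockwise)) -> East
  U (U-turn (180°)) -> West
  R (right (90° clockwise)) -> North
Final: North

Answer: Final heading: North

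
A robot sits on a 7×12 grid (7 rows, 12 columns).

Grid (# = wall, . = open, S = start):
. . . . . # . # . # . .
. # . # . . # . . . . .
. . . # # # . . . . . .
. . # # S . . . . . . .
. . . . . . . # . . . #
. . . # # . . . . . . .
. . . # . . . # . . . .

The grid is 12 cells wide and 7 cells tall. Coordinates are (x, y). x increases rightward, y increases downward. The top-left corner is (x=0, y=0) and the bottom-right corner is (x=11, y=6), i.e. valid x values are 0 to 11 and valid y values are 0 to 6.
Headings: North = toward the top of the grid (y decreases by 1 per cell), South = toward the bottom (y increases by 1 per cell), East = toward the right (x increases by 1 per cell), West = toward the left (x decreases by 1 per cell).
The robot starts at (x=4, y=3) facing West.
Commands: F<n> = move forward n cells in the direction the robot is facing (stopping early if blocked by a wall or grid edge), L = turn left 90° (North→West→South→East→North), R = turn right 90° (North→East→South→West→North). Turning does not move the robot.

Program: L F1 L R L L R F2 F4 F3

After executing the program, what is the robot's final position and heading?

Start: (x=4, y=3), facing West
  L: turn left, now facing South
  F1: move forward 1, now at (x=4, y=4)
  L: turn left, now facing East
  R: turn right, now facing South
  L: turn left, now facing East
  L: turn left, now facing North
  R: turn right, now facing East
  F2: move forward 2, now at (x=6, y=4)
  F4: move forward 0/4 (blocked), now at (x=6, y=4)
  F3: move forward 0/3 (blocked), now at (x=6, y=4)
Final: (x=6, y=4), facing East

Answer: Final position: (x=6, y=4), facing East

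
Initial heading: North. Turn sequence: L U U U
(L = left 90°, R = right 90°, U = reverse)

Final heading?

Start: North
  L (left (90° counter-clockwise)) -> West
  U (U-turn (180°)) -> East
  U (U-turn (180°)) -> West
  U (U-turn (180°)) -> East
Final: East

Answer: Final heading: East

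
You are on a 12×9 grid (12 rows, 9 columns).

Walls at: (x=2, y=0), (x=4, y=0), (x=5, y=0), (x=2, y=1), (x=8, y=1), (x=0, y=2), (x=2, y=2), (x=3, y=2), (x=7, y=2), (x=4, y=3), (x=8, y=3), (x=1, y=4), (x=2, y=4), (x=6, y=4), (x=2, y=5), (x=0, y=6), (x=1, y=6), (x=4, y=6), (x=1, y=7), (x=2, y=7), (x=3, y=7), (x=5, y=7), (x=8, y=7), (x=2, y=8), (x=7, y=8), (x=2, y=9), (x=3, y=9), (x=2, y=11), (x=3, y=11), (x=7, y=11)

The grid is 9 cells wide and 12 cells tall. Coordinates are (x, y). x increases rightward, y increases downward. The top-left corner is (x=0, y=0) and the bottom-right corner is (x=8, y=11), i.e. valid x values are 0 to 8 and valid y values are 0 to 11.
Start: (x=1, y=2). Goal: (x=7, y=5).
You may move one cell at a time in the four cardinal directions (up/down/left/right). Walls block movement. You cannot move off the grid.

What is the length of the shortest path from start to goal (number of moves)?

BFS from (x=1, y=2) until reaching (x=7, y=5):
  Distance 0: (x=1, y=2)
  Distance 1: (x=1, y=1), (x=1, y=3)
  Distance 2: (x=1, y=0), (x=0, y=1), (x=0, y=3), (x=2, y=3)
  Distance 3: (x=0, y=0), (x=3, y=3), (x=0, y=4)
  Distance 4: (x=3, y=4), (x=0, y=5)
  Distance 5: (x=4, y=4), (x=1, y=5), (x=3, y=5)
  Distance 6: (x=5, y=4), (x=4, y=5), (x=3, y=6)
  Distance 7: (x=5, y=3), (x=5, y=5), (x=2, y=6)
  Distance 8: (x=5, y=2), (x=6, y=3), (x=6, y=5), (x=5, y=6)
  Distance 9: (x=5, y=1), (x=4, y=2), (x=6, y=2), (x=7, y=3), (x=7, y=5), (x=6, y=6)  <- goal reached here
One shortest path (9 moves): (x=1, y=2) -> (x=1, y=3) -> (x=2, y=3) -> (x=3, y=3) -> (x=3, y=4) -> (x=4, y=4) -> (x=5, y=4) -> (x=5, y=5) -> (x=6, y=5) -> (x=7, y=5)

Answer: Shortest path length: 9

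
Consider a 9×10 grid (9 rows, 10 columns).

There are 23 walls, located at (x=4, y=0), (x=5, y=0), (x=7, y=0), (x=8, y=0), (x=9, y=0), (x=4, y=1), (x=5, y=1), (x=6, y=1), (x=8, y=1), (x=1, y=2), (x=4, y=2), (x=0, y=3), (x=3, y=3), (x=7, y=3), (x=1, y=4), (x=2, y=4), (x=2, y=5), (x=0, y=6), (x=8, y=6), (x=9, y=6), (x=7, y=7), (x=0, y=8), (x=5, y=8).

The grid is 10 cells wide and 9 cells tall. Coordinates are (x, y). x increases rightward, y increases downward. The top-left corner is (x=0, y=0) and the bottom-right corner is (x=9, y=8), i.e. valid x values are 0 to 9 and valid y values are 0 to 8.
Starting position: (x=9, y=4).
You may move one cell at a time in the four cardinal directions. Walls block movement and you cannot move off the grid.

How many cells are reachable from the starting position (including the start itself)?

Answer: Reachable cells: 53

Derivation:
BFS flood-fill from (x=9, y=4):
  Distance 0: (x=9, y=4)
  Distance 1: (x=9, y=3), (x=8, y=4), (x=9, y=5)
  Distance 2: (x=9, y=2), (x=8, y=3), (x=7, y=4), (x=8, y=5)
  Distance 3: (x=9, y=1), (x=8, y=2), (x=6, y=4), (x=7, y=5)
  Distance 4: (x=7, y=2), (x=6, y=3), (x=5, y=4), (x=6, y=5), (x=7, y=6)
  Distance 5: (x=7, y=1), (x=6, y=2), (x=5, y=3), (x=4, y=4), (x=5, y=5), (x=6, y=6)
  Distance 6: (x=5, y=2), (x=4, y=3), (x=3, y=4), (x=4, y=5), (x=5, y=6), (x=6, y=7)
  Distance 7: (x=3, y=5), (x=4, y=6), (x=5, y=7), (x=6, y=8)
  Distance 8: (x=3, y=6), (x=4, y=7), (x=7, y=8)
  Distance 9: (x=2, y=6), (x=3, y=7), (x=4, y=8), (x=8, y=8)
  Distance 10: (x=1, y=6), (x=2, y=7), (x=8, y=7), (x=3, y=8), (x=9, y=8)
  Distance 11: (x=1, y=5), (x=1, y=7), (x=9, y=7), (x=2, y=8)
  Distance 12: (x=0, y=5), (x=0, y=7), (x=1, y=8)
  Distance 13: (x=0, y=4)
Total reachable: 53 (grid has 67 open cells total)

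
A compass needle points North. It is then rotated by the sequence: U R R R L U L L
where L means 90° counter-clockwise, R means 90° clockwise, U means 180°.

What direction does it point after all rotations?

Start: North
  U (U-turn (180°)) -> South
  R (right (90° clockwise)) -> West
  R (right (90° clockwise)) -> North
  R (right (90° clockwise)) -> East
  L (left (90° counter-clockwise)) -> North
  U (U-turn (180°)) -> South
  L (left (90° counter-clockwise)) -> East
  L (left (90° counter-clockwise)) -> North
Final: North

Answer: Final heading: North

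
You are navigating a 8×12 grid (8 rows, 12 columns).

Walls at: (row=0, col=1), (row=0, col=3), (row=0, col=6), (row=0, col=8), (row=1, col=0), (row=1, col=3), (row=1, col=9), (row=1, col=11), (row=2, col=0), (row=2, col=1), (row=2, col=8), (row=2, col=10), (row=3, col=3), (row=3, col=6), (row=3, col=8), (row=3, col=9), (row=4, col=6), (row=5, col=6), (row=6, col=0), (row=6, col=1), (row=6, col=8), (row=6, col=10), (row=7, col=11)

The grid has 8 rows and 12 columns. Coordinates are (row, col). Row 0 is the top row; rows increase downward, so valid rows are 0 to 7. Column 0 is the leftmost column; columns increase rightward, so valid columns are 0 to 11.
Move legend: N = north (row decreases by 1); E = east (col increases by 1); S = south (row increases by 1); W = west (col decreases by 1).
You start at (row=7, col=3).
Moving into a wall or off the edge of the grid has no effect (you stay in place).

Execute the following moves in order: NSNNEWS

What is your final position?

Start: (row=7, col=3)
  N (north): (row=7, col=3) -> (row=6, col=3)
  S (south): (row=6, col=3) -> (row=7, col=3)
  N (north): (row=7, col=3) -> (row=6, col=3)
  N (north): (row=6, col=3) -> (row=5, col=3)
  E (east): (row=5, col=3) -> (row=5, col=4)
  W (west): (row=5, col=4) -> (row=5, col=3)
  S (south): (row=5, col=3) -> (row=6, col=3)
Final: (row=6, col=3)

Answer: Final position: (row=6, col=3)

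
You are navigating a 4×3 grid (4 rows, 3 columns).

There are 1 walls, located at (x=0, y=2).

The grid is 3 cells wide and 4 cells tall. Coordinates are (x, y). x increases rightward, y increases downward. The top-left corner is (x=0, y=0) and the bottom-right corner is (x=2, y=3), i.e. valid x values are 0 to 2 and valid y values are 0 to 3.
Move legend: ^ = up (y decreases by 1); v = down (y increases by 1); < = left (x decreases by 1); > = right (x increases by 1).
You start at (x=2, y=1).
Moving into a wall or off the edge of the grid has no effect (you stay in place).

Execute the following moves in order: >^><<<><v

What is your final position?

Start: (x=2, y=1)
  > (right): blocked, stay at (x=2, y=1)
  ^ (up): (x=2, y=1) -> (x=2, y=0)
  > (right): blocked, stay at (x=2, y=0)
  < (left): (x=2, y=0) -> (x=1, y=0)
  < (left): (x=1, y=0) -> (x=0, y=0)
  < (left): blocked, stay at (x=0, y=0)
  > (right): (x=0, y=0) -> (x=1, y=0)
  < (left): (x=1, y=0) -> (x=0, y=0)
  v (down): (x=0, y=0) -> (x=0, y=1)
Final: (x=0, y=1)

Answer: Final position: (x=0, y=1)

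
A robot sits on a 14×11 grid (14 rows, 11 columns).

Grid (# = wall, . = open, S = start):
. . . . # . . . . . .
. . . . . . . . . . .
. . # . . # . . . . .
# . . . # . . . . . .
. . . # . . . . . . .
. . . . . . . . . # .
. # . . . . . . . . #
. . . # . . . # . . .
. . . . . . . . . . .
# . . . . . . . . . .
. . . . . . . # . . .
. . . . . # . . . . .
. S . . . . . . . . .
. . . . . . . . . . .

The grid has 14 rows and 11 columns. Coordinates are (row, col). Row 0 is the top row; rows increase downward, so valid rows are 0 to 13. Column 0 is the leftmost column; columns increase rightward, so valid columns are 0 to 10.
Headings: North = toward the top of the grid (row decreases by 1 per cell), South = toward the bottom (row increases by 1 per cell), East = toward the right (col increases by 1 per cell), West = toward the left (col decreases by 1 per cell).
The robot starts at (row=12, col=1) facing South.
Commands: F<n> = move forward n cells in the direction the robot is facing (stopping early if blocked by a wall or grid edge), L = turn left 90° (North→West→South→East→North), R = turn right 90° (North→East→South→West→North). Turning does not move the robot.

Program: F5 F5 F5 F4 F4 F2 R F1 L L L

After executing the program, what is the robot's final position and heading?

Start: (row=12, col=1), facing South
  F5: move forward 1/5 (blocked), now at (row=13, col=1)
  F5: move forward 0/5 (blocked), now at (row=13, col=1)
  F5: move forward 0/5 (blocked), now at (row=13, col=1)
  F4: move forward 0/4 (blocked), now at (row=13, col=1)
  F4: move forward 0/4 (blocked), now at (row=13, col=1)
  F2: move forward 0/2 (blocked), now at (row=13, col=1)
  R: turn right, now facing West
  F1: move forward 1, now at (row=13, col=0)
  L: turn left, now facing South
  L: turn left, now facing East
  L: turn left, now facing North
Final: (row=13, col=0), facing North

Answer: Final position: (row=13, col=0), facing North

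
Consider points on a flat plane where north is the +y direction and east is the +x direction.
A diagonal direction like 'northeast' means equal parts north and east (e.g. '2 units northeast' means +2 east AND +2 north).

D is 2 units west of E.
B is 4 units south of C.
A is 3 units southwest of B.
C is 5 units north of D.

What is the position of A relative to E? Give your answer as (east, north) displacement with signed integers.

Place E at the origin (east=0, north=0).
  D is 2 units west of E: delta (east=-2, north=+0); D at (east=-2, north=0).
  C is 5 units north of D: delta (east=+0, north=+5); C at (east=-2, north=5).
  B is 4 units south of C: delta (east=+0, north=-4); B at (east=-2, north=1).
  A is 3 units southwest of B: delta (east=-3, north=-3); A at (east=-5, north=-2).
Therefore A relative to E: (east=-5, north=-2).

Answer: A is at (east=-5, north=-2) relative to E.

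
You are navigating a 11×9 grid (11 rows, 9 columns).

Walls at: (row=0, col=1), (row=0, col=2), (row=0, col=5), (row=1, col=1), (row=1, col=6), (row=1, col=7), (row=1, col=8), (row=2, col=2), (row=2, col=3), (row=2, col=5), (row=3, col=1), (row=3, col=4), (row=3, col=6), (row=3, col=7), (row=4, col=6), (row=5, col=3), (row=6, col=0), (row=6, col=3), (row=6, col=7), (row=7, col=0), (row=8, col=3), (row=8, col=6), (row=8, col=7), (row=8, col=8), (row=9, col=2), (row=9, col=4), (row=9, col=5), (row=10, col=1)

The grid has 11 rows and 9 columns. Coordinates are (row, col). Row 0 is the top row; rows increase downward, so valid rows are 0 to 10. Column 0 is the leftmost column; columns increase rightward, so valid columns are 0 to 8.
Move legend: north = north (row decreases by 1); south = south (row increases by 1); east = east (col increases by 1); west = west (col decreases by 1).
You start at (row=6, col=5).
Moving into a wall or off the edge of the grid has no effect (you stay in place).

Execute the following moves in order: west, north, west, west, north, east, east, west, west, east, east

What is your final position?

Start: (row=6, col=5)
  west (west): (row=6, col=5) -> (row=6, col=4)
  north (north): (row=6, col=4) -> (row=5, col=4)
  west (west): blocked, stay at (row=5, col=4)
  west (west): blocked, stay at (row=5, col=4)
  north (north): (row=5, col=4) -> (row=4, col=4)
  east (east): (row=4, col=4) -> (row=4, col=5)
  east (east): blocked, stay at (row=4, col=5)
  west (west): (row=4, col=5) -> (row=4, col=4)
  west (west): (row=4, col=4) -> (row=4, col=3)
  east (east): (row=4, col=3) -> (row=4, col=4)
  east (east): (row=4, col=4) -> (row=4, col=5)
Final: (row=4, col=5)

Answer: Final position: (row=4, col=5)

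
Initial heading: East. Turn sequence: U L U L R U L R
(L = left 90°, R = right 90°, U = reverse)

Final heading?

Answer: Final heading: South

Derivation:
Start: East
  U (U-turn (180°)) -> West
  L (left (90° counter-clockwise)) -> South
  U (U-turn (180°)) -> North
  L (left (90° counter-clockwise)) -> West
  R (right (90° clockwise)) -> North
  U (U-turn (180°)) -> South
  L (left (90° counter-clockwise)) -> East
  R (right (90° clockwise)) -> South
Final: South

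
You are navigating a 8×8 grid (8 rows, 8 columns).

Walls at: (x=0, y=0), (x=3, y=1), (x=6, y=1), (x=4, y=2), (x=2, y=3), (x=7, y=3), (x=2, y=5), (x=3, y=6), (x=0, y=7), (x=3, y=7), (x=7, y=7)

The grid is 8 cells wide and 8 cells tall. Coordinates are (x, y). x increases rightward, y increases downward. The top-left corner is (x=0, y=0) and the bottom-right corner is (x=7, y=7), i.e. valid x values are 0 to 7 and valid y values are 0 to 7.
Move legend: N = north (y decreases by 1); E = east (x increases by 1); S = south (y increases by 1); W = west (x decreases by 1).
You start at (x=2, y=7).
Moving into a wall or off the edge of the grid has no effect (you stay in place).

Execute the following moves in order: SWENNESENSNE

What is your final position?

Start: (x=2, y=7)
  S (south): blocked, stay at (x=2, y=7)
  W (west): (x=2, y=7) -> (x=1, y=7)
  E (east): (x=1, y=7) -> (x=2, y=7)
  N (north): (x=2, y=7) -> (x=2, y=6)
  N (north): blocked, stay at (x=2, y=6)
  E (east): blocked, stay at (x=2, y=6)
  S (south): (x=2, y=6) -> (x=2, y=7)
  E (east): blocked, stay at (x=2, y=7)
  N (north): (x=2, y=7) -> (x=2, y=6)
  S (south): (x=2, y=6) -> (x=2, y=7)
  N (north): (x=2, y=7) -> (x=2, y=6)
  E (east): blocked, stay at (x=2, y=6)
Final: (x=2, y=6)

Answer: Final position: (x=2, y=6)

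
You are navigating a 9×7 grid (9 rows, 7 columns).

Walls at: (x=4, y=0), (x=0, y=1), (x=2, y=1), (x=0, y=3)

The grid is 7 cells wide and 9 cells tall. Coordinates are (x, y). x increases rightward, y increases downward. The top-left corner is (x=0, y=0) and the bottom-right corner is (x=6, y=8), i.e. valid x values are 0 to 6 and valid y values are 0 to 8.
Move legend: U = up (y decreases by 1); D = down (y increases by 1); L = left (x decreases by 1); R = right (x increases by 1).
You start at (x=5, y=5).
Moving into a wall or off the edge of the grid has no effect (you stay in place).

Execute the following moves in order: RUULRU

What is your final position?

Start: (x=5, y=5)
  R (right): (x=5, y=5) -> (x=6, y=5)
  U (up): (x=6, y=5) -> (x=6, y=4)
  U (up): (x=6, y=4) -> (x=6, y=3)
  L (left): (x=6, y=3) -> (x=5, y=3)
  R (right): (x=5, y=3) -> (x=6, y=3)
  U (up): (x=6, y=3) -> (x=6, y=2)
Final: (x=6, y=2)

Answer: Final position: (x=6, y=2)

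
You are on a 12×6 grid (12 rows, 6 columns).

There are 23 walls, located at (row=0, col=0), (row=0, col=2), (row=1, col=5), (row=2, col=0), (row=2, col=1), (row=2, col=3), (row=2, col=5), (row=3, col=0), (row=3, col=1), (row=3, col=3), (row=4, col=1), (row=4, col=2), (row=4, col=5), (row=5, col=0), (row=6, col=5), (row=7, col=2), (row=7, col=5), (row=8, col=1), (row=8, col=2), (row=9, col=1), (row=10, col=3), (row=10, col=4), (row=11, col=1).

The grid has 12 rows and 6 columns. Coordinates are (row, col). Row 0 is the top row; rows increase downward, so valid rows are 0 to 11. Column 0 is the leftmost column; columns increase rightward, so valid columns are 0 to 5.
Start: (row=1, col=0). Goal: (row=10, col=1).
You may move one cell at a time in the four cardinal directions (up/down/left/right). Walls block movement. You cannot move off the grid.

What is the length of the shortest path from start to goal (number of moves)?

Answer: Shortest path length: 16

Derivation:
BFS from (row=1, col=0) until reaching (row=10, col=1):
  Distance 0: (row=1, col=0)
  Distance 1: (row=1, col=1)
  Distance 2: (row=0, col=1), (row=1, col=2)
  Distance 3: (row=1, col=3), (row=2, col=2)
  Distance 4: (row=0, col=3), (row=1, col=4), (row=3, col=2)
  Distance 5: (row=0, col=4), (row=2, col=4)
  Distance 6: (row=0, col=5), (row=3, col=4)
  Distance 7: (row=3, col=5), (row=4, col=4)
  Distance 8: (row=4, col=3), (row=5, col=4)
  Distance 9: (row=5, col=3), (row=5, col=5), (row=6, col=4)
  Distance 10: (row=5, col=2), (row=6, col=3), (row=7, col=4)
  Distance 11: (row=5, col=1), (row=6, col=2), (row=7, col=3), (row=8, col=4)
  Distance 12: (row=6, col=1), (row=8, col=3), (row=8, col=5), (row=9, col=4)
  Distance 13: (row=6, col=0), (row=7, col=1), (row=9, col=3), (row=9, col=5)
  Distance 14: (row=7, col=0), (row=9, col=2), (row=10, col=5)
  Distance 15: (row=8, col=0), (row=10, col=2), (row=11, col=5)
  Distance 16: (row=9, col=0), (row=10, col=1), (row=11, col=2), (row=11, col=4)  <- goal reached here
One shortest path (16 moves): (row=1, col=0) -> (row=1, col=1) -> (row=1, col=2) -> (row=1, col=3) -> (row=1, col=4) -> (row=2, col=4) -> (row=3, col=4) -> (row=4, col=4) -> (row=4, col=3) -> (row=5, col=3) -> (row=6, col=3) -> (row=7, col=3) -> (row=8, col=3) -> (row=9, col=3) -> (row=9, col=2) -> (row=10, col=2) -> (row=10, col=1)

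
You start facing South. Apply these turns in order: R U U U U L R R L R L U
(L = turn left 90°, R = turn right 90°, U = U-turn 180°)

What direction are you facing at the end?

Start: South
  R (right (90° clockwise)) -> West
  U (U-turn (180°)) -> East
  U (U-turn (180°)) -> West
  U (U-turn (180°)) -> East
  U (U-turn (180°)) -> West
  L (left (90° counter-clockwise)) -> South
  R (right (90° clockwise)) -> West
  R (right (90° clockwise)) -> North
  L (left (90° counter-clockwise)) -> West
  R (right (90° clockwise)) -> North
  L (left (90° counter-clockwise)) -> West
  U (U-turn (180°)) -> East
Final: East

Answer: Final heading: East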